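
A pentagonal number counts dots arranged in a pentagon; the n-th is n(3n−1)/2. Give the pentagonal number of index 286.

122551

The 286th pentagonal number is n(3n−1)/2 with n = 286.
286·(3·286 − 1)/2 = 286·857/2 = 122551.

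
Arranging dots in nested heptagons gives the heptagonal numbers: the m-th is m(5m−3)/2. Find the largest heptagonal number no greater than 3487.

3367

Solve n(5n−3)/2 ≤ 3487 for integer n.
n = 37 gives 3367 ≤ 3487, while n = 38 gives 3553 > 3487; so the answer is 3367.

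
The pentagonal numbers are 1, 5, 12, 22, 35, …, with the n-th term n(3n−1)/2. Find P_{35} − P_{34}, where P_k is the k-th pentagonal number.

Consecutive pentagonal numbers differ by 3n − 2: here 3·35 − 2 = 103.

103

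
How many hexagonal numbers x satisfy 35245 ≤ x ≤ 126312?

119

The n-th hexagonal number is n(2n−1).
Smallest index with value ≥ 35245: n = 133 (giving 35245).
Largest index with value ≤ 126312: n = 251 (giving 125751).
Indices 133 through 251: 119 terms.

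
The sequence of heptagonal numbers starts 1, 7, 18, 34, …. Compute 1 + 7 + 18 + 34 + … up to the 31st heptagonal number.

25296

Σ i(5i−3)/2 = (5Σi² − 3Σi) / 2 over i = 1..31.
Σi = 496 and Σi² = 10416.
(5·10416 − 3·496) / 2 = 50592/2 = 25296.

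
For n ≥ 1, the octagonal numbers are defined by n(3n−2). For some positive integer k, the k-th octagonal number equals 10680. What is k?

Set n(3n−2) = 10680, giving 3n² − 2n − 10680 = 0.
The discriminant is 4 + 12·10680 = 128164, and √128164 = 358.
So n = (2 + 358) / 6 = 360/6 = 60.

60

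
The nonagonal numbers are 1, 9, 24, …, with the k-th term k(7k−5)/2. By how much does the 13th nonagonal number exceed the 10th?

13·(7·13 − 5)/2 = 559 and 10·(7·10 − 5)/2 = 325.
Difference: 559 − 325 = 234.

234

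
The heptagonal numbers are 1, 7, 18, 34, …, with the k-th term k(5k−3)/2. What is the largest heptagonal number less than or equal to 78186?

78057

Solve n(5n−3)/2 ≤ 78186 for integer n.
n = 177 gives 78057 ≤ 78186, while n = 178 gives 78943 > 78186; so the answer is 78057.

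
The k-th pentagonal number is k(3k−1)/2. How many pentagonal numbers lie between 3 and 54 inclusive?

5

The n-th pentagonal number is n(3n−1)/2.
Smallest index with value ≥ 3: n = 2 (giving 5).
Largest index with value ≤ 54: n = 6 (giving 51).
Indices 2 through 6: 5 terms.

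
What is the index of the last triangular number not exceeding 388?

27

Solve n(n+1)/2 ≤ 388 for integer n.
n = 27 gives 378 ≤ 388, while n = 28 gives 406 > 388; so the answer is index 27.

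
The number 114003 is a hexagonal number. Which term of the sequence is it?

Set n(2n−1) = 114003, giving 2n² − n − 114003 = 0.
The discriminant is 1 + 8·114003 = 912025, and √912025 = 955.
So n = (1 + 955) / 4 = 956/4 = 239.

239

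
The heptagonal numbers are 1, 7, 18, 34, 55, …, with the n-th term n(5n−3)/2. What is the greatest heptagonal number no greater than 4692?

4558

Solve n(5n−3)/2 ≤ 4692 for integer n.
n = 43 gives 4558 ≤ 4692, while n = 44 gives 4774 > 4692; so the answer is 4558.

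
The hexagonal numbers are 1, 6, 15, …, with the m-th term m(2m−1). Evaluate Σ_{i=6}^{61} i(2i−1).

153076

Σ i(2i−1) = 2Σi² − Σi over i = 6..61.
Σi = 1891 − 15 = 1876 and Σi² = 77531 − 55 = 77476.
2·77476 − 1·1876 = 153076.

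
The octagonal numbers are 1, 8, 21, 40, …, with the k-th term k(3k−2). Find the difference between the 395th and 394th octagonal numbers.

2365

Consecutive octagonal numbers differ by 6n − 5: here 6·395 − 5 = 2365.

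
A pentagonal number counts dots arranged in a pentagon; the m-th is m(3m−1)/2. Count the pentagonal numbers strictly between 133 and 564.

The n-th pentagonal number is n(3n−1)/2.
Smallest index with value > 133: n = 10 (giving 145).
Largest index with value < 564: n = 19 (giving 532).
Indices 10 through 19: 10 terms.

10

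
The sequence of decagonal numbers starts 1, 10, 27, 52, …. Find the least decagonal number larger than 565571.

Solve n(4n−3) > 565571 for integer n.
The largest n with value ≤ 565571 is 376 (since 564376 ≤ 565571 < 567385), so the first above is n = 377, value 567385.

567385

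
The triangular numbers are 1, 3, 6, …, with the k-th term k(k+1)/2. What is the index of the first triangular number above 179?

Solve n(n+1)/2 > 179 for integer n.
The largest n with value ≤ 179 is 18 (since 171 ≤ 179 < 190), so the first above is n = 19, value 190.

19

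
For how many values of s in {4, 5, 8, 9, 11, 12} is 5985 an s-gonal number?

2

s = 4: P(4, 77) = 5929 and P(4, 78) = 6084; 5985 is not s-gonal.
s = 5: P(5, 63) = 5922 and P(5, 64) = 6112; 5985 is not s-gonal.
s = 8: P(8, 45) = 5985. ✓
s = 9: P(9, 41) = 5781 and P(9, 42) = 6069; 5985 is not s-gonal.
s = 11: P(11, 36) = 5706 and P(11, 37) = 6031; 5985 is not s-gonal.
s = 12: P(12, 35) = 5985. ✓
Hits: s ∈ {8, 12} → 2.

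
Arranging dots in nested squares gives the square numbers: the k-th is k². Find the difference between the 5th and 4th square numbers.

9

n² − (n−1)² = 2n − 1, so 5² − 4² = 2·5 − 1 = 9.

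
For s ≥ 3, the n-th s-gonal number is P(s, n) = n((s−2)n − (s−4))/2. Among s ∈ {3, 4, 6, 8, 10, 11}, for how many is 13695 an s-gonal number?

s = 3: P(3, 165) = 13695. ✓
s = 4: P(4, 117) = 13689 and P(4, 118) = 13924; 13695 is not s-gonal.
s = 6: P(6, 83) = 13695. ✓
s = 8: P(8, 67) = 13333 and P(8, 68) = 13736; 13695 is not s-gonal.
s = 10: P(10, 58) = 13282 and P(10, 59) = 13747; 13695 is not s-gonal.
s = 11: P(11, 55) = 13420 and P(11, 56) = 13916; 13695 is not s-gonal.
Hits: s ∈ {3, 6} → 2.

2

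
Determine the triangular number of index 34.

34·35/2 = 1190/2 = 595.

595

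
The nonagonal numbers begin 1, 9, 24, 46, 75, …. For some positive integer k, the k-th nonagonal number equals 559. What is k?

13

Set n(7n−5)/2 = 559, giving 7n² − 5n − 1118 = 0.
The discriminant is 25 + 56·559 = 31329, and √31329 = 177.
So n = (5 + 177) / 14 = 182/14 = 13.
Check: 13·(7·13 − 5)/2 = 559. ✓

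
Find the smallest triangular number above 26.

28

Solve n(n+1)/2 > 26 for integer n.
The largest n with value ≤ 26 is 6 (since 21 ≤ 26 < 28), so the first above is n = 7, value 28.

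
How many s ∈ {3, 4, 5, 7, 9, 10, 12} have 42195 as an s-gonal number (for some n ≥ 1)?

s = 3: P(3, 290) = 42195. ✓
s = 4: P(4, 205) = 42025 and P(4, 206) = 42436; 42195 is not s-gonal.
s = 5: P(5, 167) = 41750 and P(5, 168) = 42252; 42195 is not s-gonal.
s = 7: P(7, 130) = 42055 and P(7, 131) = 42706; 42195 is not s-gonal.
s = 9: P(9, 110) = 42075 and P(9, 111) = 42846; 42195 is not s-gonal.
s = 10: P(10, 103) = 42127 and P(10, 104) = 42952; 42195 is not s-gonal.
s = 12: P(12, 92) = 41952 and P(12, 93) = 42873; 42195 is not s-gonal.
Hits: s ∈ {3} → 1.

1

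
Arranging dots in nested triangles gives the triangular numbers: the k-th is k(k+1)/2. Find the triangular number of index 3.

The 3rd triangular number is n(n+1)/2 with n = 3.
3·4/2 = 12/2 = 6.

6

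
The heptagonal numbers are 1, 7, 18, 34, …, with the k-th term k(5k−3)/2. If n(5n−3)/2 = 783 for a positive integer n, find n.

18

Set n(5n−3)/2 = 783, giving 5n² − 3n − 1566 = 0.
So n = (3 + 177) / 10 = 180/10 = 18.
Check: 18·(5·18 − 3)/2 = 783. ✓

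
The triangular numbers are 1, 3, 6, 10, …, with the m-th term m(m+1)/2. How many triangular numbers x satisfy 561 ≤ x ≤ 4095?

58

The n-th triangular number is n(n+1)/2.
Smallest index with value ≥ 561: n = 33 (giving 561).
Largest index with value ≤ 4095: n = 90 (giving 4095).
Indices 33 through 90: 58 terms.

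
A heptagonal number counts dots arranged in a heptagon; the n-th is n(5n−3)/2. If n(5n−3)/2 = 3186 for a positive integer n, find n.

36

Set n(5n−3)/2 = 3186, giving 5n² − 3n − 6372 = 0.
The discriminant is 9 + 40·3186 = 127449, and √127449 = 357.
So n = (3 + 357) / 10 = 360/10 = 36.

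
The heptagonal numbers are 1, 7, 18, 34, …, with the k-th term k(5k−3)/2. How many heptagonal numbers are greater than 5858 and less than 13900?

The n-th heptagonal number is n(5n−3)/2.
Smallest index with value > 5858: n = 49 (giving 5929).
Largest index with value < 13900: n = 74 (giving 13579).
Indices 49 through 74: 26 terms.

26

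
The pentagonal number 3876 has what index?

Set n(3n−1)/2 = 3876, giving 3n² − n − 7752 = 0.
The discriminant is 1 + 24·3876 = 93025, and √93025 = 305.
So n = (1 + 305) / 6 = 306/6 = 51.
Check: 51·(3·51 − 1)/2 = 3876. ✓

51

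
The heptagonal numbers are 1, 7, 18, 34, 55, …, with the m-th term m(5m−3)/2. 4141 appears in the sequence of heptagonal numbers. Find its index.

Set n(5n−3)/2 = 4141, giving 5n² − 3n − 8282 = 0.
So n = (3 + 407) / 10 = 410/10 = 41.

41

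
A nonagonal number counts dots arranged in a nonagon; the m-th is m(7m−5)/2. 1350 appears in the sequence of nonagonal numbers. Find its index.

Set n(7n−5)/2 = 1350, giving 7n² − 5n − 2700 = 0.
The discriminant is 25 + 56·1350 = 75625, and √75625 = 275.
So n = (5 + 275) / 14 = 280/14 = 20.

20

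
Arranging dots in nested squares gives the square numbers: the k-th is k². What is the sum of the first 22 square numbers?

Σ_{i=1}^{22} i² = 22·23·45/6 = 3795.

3795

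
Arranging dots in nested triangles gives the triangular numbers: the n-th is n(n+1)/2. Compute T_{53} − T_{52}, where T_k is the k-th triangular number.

53

Consecutive triangular numbers differ by n: T_{53} − T_{52} = 53.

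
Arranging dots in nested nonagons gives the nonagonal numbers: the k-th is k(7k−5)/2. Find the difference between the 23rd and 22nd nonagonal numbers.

Consecutive nonagonal numbers differ by 7n − 6: here 7·23 − 6 = 155.

155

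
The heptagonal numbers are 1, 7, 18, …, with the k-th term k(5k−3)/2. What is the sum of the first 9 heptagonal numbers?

645

Σ i(5i−3)/2 = (5Σi² − 3Σi) / 2 over i = 1..9.
Σi = 45 and Σi² = 285.
(5·285 − 3·45) / 2 = 1290/2 = 645.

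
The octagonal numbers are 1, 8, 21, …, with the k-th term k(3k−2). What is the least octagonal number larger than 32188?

32240

Solve n(3n−2) > 32188 for integer n.
The largest n with value ≤ 32188 is 103 (since 31621 ≤ 32188 < 32240), so the first above is n = 104, value 32240.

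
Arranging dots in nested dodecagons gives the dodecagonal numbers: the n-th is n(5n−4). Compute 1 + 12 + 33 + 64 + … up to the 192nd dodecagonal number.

Σ i(5i−4) = 5Σi² − 4Σi over i = 1..192.
Σi = 18528 and Σi² = 2377760.
5·2377760 − 4·18528 = 11814688.

11814688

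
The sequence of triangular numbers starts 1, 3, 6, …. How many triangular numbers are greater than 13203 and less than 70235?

The n-th triangular number is n(n+1)/2.
Smallest index with value > 13203: n = 163 (giving 13366).
Largest index with value < 70235: n = 374 (giving 70125).
Indices 163 through 374: 212 terms.

212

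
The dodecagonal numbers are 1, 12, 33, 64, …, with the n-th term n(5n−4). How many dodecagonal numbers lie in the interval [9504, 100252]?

The n-th dodecagonal number is n(5n−4).
Smallest index with value ≥ 9504: n = 44 (giving 9504).
Largest index with value ≤ 100252: n = 142 (giving 100252).
Indices 44 through 142: 99 terms.

99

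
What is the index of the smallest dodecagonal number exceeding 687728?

372

Solve n(5n−4) > 687728 for integer n.
The largest n with value ≤ 687728 is 371 (since 686721 ≤ 687728 < 690432), so the first above is n = 372, value 690432.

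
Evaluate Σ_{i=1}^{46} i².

Σ_{i=1}^{46} i² = 46·47·93/6 = 33511.

33511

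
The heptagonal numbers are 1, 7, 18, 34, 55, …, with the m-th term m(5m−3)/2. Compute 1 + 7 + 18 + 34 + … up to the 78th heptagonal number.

398476

Σ i(5i−3)/2 = (5Σi² − 3Σi) / 2 over i = 1..78.
Σi = 3081 and Σi² = 161239.
(5·161239 − 3·3081) / 2 = 796952/2 = 398476.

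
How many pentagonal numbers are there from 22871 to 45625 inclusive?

51

The n-th pentagonal number is n(3n−1)/2.
Smallest index with value ≥ 22871: n = 124 (giving 23002).
Largest index with value ≤ 45625: n = 174 (giving 45327).
Indices 124 through 174: 51 terms.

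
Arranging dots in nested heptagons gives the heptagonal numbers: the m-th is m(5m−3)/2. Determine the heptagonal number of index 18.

18·(5·18 − 3)/2 = 18·87/2 = 783.

783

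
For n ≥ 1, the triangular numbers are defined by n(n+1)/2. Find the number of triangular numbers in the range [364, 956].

The n-th triangular number is n(n+1)/2.
Smallest index with value ≥ 364: n = 27 (giving 378).
Largest index with value ≤ 956: n = 43 (giving 946).
Indices 27 through 43: 17 terms.

17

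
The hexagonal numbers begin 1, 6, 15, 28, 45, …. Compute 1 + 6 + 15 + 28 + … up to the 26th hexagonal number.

12051

Σ i(2i−1) = 2Σi² − Σi over i = 1..26.
Σi = 351 and Σi² = 6201.
2·6201 − 1·351 = 12051.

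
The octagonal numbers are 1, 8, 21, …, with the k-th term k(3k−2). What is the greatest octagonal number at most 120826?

Solve n(3n−2) ≤ 120826 for integer n.
n = 201 gives 120801 ≤ 120826, while n = 202 gives 122008 > 120826; so the answer is 120801.

120801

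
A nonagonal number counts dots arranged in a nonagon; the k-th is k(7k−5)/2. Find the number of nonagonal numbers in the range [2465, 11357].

The n-th nonagonal number is n(7n−5)/2.
Smallest index with value ≥ 2465: n = 27 (giving 2484).
Largest index with value ≤ 11357: n = 57 (giving 11229).
Indices 27 through 57: 31 terms.

31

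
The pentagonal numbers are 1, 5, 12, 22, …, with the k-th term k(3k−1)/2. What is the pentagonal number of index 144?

31032

The 144th pentagonal number is n(3n−1)/2 with n = 144.
144·(3·144 − 1)/2 = 144·431/2 = 31032.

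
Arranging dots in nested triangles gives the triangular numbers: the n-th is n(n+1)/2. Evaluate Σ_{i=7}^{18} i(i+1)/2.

1084

Σ i(i+1)/2 = (Σi² + Σi) / 2 over i = 7..18.
Σi = 171 − 21 = 150 and Σi² = 2109 − 91 = 2018.
(1·2018 + 1·150) / 2 = 2168/2 = 1084.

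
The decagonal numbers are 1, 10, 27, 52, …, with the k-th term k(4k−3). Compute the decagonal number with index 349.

486157

The 349th decagonal number is n(4n−3) with n = 349.
349·(4·349 − 3) = 349·1393 = 486157.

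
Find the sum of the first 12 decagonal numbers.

2366

Σ i(4i−3) = 4Σi² − 3Σi over i = 1..12.
Σi = 78 and Σi² = 650.
4·650 − 3·78 = 2366.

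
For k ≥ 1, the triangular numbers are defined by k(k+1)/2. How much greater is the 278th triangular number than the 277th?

278

Consecutive triangular numbers differ by n: T_{278} − T_{277} = 278.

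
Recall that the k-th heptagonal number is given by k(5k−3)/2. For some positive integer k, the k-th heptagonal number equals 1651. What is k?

Set n(5n−3)/2 = 1651, giving 5n² − 3n − 3302 = 0.
So n = (3 + 257) / 10 = 260/10 = 26.

26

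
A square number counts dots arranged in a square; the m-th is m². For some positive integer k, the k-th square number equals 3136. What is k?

56

We need n² = 3136, so n = √3136 = 56.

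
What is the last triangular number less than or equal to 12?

10

Solve n(n+1)/2 ≤ 12 for integer n.
n = 4 gives 10 ≤ 12, while n = 5 gives 15 > 12; so the answer is 10.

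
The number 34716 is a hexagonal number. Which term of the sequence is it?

Set n(2n−1) = 34716, giving 2n² − n − 34716 = 0.
The discriminant is 1 + 8·34716 = 277729, and √277729 = 527.
So n = (1 + 527) / 4 = 528/4 = 132.

132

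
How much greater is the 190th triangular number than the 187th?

567

190·191/2 = 18145 and 187·188/2 = 17578.
Difference: 18145 − 17578 = 567.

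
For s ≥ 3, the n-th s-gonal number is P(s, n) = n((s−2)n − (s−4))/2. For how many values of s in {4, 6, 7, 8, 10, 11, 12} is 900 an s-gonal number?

s = 4: P(4, 30) = 900. ✓
s = 6: P(6, 21) = 861 and P(6, 22) = 946; 900 is not s-gonal.
s = 7: P(7, 19) = 874 and P(7, 20) = 970; 900 is not s-gonal.
s = 8: P(8, 17) = 833 and P(8, 18) = 936; 900 is not s-gonal.
s = 10: P(10, 15) = 855 and P(10, 16) = 976; 900 is not s-gonal.
s = 11: P(11, 14) = 833 and P(11, 15) = 960; 900 is not s-gonal.
s = 12: P(12, 13) = 793 and P(12, 14) = 924; 900 is not s-gonal.
Hits: s ∈ {4} → 1.

1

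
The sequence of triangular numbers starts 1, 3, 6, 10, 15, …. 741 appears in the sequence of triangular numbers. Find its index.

38

Set n(n+1)/2 = 741, giving n² + n − 1482 = 0.
The discriminant is 1 + 8·741 = 5929, and √5929 = 77.
So n = (-1 + 77) / 2 = 76/2 = 38.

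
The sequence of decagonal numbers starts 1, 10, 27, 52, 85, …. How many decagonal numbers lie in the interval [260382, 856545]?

208

The n-th decagonal number is n(4n−3).
Smallest index with value ≥ 260382: n = 256 (giving 261376).
Largest index with value ≤ 856545: n = 463 (giving 856087).
Indices 256 through 463: 208 terms.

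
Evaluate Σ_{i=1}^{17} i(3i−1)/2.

2601

Σ i(3i−1)/2 = (3Σi² − Σi) / 2 over i = 1..17.
Σi = 153 and Σi² = 1785.
(3·1785 − 1·153) / 2 = 5202/2 = 2601.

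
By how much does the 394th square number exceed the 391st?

2355

394² = 155236 and 391² = 152881.
Difference: 155236 − 152881 = 2355.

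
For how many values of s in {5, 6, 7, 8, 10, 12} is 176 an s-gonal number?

2

s = 5: P(5, 11) = 176. ✓
s = 6: P(6, 9) = 153 and P(6, 10) = 190; 176 is not s-gonal.
s = 7: P(7, 8) = 148 and P(7, 9) = 189; 176 is not s-gonal.
s = 8: P(8, 8) = 176. ✓
s = 10: P(10, 7) = 175 and P(10, 8) = 232; 176 is not s-gonal.
s = 12: P(12, 6) = 156 and P(12, 7) = 217; 176 is not s-gonal.
Hits: s ∈ {5, 8} → 2.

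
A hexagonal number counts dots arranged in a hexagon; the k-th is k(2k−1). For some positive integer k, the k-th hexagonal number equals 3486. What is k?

Set n(2n−1) = 3486, giving 2n² − n − 3486 = 0.
The discriminant is 1 + 8·3486 = 27889, and √27889 = 167.
So n = (1 + 167) / 4 = 168/4 = 42.

42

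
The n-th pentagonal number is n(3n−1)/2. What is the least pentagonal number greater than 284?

Solve n(3n−1)/2 > 284 for integer n.
The largest n with value ≤ 284 is 13 (since 247 ≤ 284 < 287), so the first above is n = 14, value 287.

287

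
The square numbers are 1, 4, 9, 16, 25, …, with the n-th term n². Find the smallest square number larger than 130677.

Solve n² > 130677 for integer n.
The largest n with value ≤ 130677 is 361 (since 130321 ≤ 130677 < 131044), so the first above is n = 362, value 131044.

131044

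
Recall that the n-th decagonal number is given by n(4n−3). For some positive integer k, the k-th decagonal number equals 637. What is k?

Set n(4n−3) = 637, giving 4n² − 3n − 637 = 0.
So n = (3 + 101) / 8 = 104/8 = 13.

13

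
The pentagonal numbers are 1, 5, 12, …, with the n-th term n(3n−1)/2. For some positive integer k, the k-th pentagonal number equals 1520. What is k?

32

Set n(3n−1)/2 = 1520, giving 3n² − n − 3040 = 0.
The discriminant is 1 + 24·1520 = 36481, and √36481 = 191.
So n = (1 + 191) / 6 = 192/6 = 32.
Check: 32·(3·32 − 1)/2 = 1520. ✓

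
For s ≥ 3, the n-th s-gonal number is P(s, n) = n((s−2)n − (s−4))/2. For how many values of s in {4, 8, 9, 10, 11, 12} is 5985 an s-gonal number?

s = 4: P(4, 77) = 5929 and P(4, 78) = 6084; 5985 is not s-gonal.
s = 8: P(8, 45) = 5985. ✓
s = 9: P(9, 41) = 5781 and P(9, 42) = 6069; 5985 is not s-gonal.
s = 10: P(10, 39) = 5967 and P(10, 40) = 6280; 5985 is not s-gonal.
s = 11: P(11, 36) = 5706 and P(11, 37) = 6031; 5985 is not s-gonal.
s = 12: P(12, 35) = 5985. ✓
Hits: s ∈ {8, 12} → 2.

2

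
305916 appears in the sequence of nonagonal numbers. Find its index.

Set n(7n−5)/2 = 305916, giving 7n² − 5n − 611832 = 0.
The discriminant is 25 + 56·305916 = 17131321, and √17131321 = 4139.
So n = (5 + 4139) / 14 = 4144/14 = 296.

296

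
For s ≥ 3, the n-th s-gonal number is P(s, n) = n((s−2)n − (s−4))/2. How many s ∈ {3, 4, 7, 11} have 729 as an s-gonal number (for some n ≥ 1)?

s = 3: P(3, 37) = 703 and P(3, 38) = 741; 729 is not s-gonal.
s = 4: P(4, 27) = 729. ✓
s = 7: P(7, 17) = 697 and P(7, 18) = 783; 729 is not s-gonal.
s = 11: P(11, 13) = 715 and P(11, 14) = 833; 729 is not s-gonal.
Hits: s ∈ {4} → 1.

1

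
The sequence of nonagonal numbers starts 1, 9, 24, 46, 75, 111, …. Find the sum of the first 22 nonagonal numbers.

12650

Σ i(7i−5)/2 = (7Σi² − 5Σi) / 2 over i = 1..22.
Σi = 253 and Σi² = 3795.
(7·3795 − 5·253) / 2 = 25300/2 = 12650.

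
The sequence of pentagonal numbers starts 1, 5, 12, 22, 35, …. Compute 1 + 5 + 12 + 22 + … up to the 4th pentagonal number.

40

Σ i(3i−1)/2 = (3Σi² − Σi) / 2 over i = 1..4.
Σi = 10 and Σi² = 30.
(3·30 − 1·10) / 2 = 80/2 = 40.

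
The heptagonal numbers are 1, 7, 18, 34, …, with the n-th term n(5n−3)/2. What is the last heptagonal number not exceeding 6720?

6682

Solve n(5n−3)/2 ≤ 6720 for integer n.
n = 52 gives 6682 ≤ 6720, while n = 53 gives 6943 > 6720; so the answer is 6682.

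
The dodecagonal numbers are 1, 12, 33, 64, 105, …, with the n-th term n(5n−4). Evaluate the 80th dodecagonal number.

31680

80·(5·80 − 4) = 80·396 = 31680.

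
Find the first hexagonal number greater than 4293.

Solve n(2n−1) > 4293 for integer n.
The largest n with value ≤ 4293 is 46 (since 4186 ≤ 4293 < 4371), so the first above is n = 47, value 4371.

4371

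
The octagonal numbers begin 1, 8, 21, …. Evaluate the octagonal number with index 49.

7105

49·(3·49 − 2) = 49·145 = 7105.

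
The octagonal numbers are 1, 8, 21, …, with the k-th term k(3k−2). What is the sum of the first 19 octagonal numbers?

7030

Σ i(3i−2) = 3Σi² − 2Σi over i = 1..19.
Σi = 190 and Σi² = 2470.
3·2470 − 2·190 = 7030.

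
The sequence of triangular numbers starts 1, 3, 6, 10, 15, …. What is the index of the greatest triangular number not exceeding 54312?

Solve n(n+1)/2 ≤ 54312 for integer n.
n = 329 gives 54285 ≤ 54312, while n = 330 gives 54615 > 54312; so the answer is index 329.

329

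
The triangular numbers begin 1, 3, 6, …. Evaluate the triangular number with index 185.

185·186/2 = 34410/2 = 17205.

17205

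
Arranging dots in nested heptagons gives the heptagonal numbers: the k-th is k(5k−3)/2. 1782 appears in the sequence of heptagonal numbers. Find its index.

Set n(5n−3)/2 = 1782, giving 5n² − 3n − 3564 = 0.
So n = (3 + 267) / 10 = 270/10 = 27.
Check: 27·(5·27 − 3)/2 = 1782. ✓

27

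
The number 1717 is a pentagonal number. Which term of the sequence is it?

Set n(3n−1)/2 = 1717, giving 3n² − n − 3434 = 0.
So n = (1 + 203) / 6 = 204/6 = 34.
Check: 34·(3·34 − 1)/2 = 1717. ✓

34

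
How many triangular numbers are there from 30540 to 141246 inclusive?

285

The n-th triangular number is n(n+1)/2.
Smallest index with value ≥ 30540: n = 247 (giving 30628).
Largest index with value ≤ 141246: n = 531 (giving 141246).
Indices 247 through 531: 285 terms.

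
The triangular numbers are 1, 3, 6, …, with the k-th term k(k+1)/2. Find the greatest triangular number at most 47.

45

Solve n(n+1)/2 ≤ 47 for integer n.
n = 9 gives 45 ≤ 47, while n = 10 gives 55 > 47; so the answer is 45.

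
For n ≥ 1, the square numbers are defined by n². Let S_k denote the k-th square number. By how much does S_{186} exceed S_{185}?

n² − (n−1)² = 2n − 1, so 186² − 185² = 2·186 − 1 = 371.

371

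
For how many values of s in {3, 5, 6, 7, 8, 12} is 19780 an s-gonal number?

1

s = 3: P(3, 198) = 19701 and P(3, 199) = 19900; 19780 is not s-gonal.
s = 5: P(5, 115) = 19780. ✓
s = 6: P(6, 99) = 19503 and P(6, 100) = 19900; 19780 is not s-gonal.
s = 7: P(7, 89) = 19669 and P(7, 90) = 20115; 19780 is not s-gonal.
s = 8: P(8, 81) = 19521 and P(8, 82) = 20008; 19780 is not s-gonal.
s = 12: P(12, 63) = 19593 and P(12, 64) = 20224; 19780 is not s-gonal.
Hits: s ∈ {5} → 1.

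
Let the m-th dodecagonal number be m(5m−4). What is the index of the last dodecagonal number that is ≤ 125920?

Solve n(5n−4) ≤ 125920 for integer n.
n = 159 gives 125769 ≤ 125920, while n = 160 gives 127360 > 125920; so the answer is index 159.

159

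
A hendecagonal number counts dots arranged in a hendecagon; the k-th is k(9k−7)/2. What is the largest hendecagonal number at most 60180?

60146

Solve n(9n−7)/2 ≤ 60180 for integer n.
n = 116 gives 60146 ≤ 60180, while n = 117 gives 61191 > 60180; so the answer is 60146.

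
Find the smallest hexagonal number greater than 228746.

229503

Solve n(2n−1) > 228746 for integer n.
The largest n with value ≤ 228746 is 338 (since 228150 ≤ 228746 < 229503), so the first above is n = 339, value 229503.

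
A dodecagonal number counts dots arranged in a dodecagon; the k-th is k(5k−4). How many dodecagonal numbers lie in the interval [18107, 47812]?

38

The n-th dodecagonal number is n(5n−4).
Smallest index with value ≥ 18107: n = 61 (giving 18361).
Largest index with value ≤ 47812: n = 98 (giving 47628).
Indices 61 through 98: 38 terms.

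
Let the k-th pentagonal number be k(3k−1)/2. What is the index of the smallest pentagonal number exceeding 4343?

Solve n(3n−1)/2 > 4343 for integer n.
The largest n with value ≤ 4343 is 53 (since 4187 ≤ 4343 < 4347), so the first above is n = 54, value 4347.

54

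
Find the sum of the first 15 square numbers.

Σ_{i=1}^{15} i² = 15·16·31/6 = 1240.

1240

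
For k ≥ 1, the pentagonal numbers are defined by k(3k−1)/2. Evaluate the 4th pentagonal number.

The 4th pentagonal number is n(3n−1)/2 with n = 4.
4·(3·4 − 1)/2 = 4·11/2 = 22.

22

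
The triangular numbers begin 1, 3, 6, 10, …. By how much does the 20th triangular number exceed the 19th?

Consecutive triangular numbers differ by n: T_{20} − T_{19} = 20.

20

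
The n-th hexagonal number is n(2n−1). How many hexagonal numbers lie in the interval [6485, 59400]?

115

The n-th hexagonal number is n(2n−1).
Smallest index with value ≥ 6485: n = 58 (giving 6670).
Largest index with value ≤ 59400: n = 172 (giving 58996).
Indices 58 through 172: 115 terms.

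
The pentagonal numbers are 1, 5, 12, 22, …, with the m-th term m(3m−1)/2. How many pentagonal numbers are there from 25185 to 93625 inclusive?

121

The n-th pentagonal number is n(3n−1)/2.
Smallest index with value ≥ 25185: n = 130 (giving 25285).
Largest index with value ≤ 93625: n = 250 (giving 93625).
Indices 130 through 250: 121 terms.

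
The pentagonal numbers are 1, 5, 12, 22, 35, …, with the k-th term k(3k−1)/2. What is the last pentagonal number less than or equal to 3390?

3290

Solve n(3n−1)/2 ≤ 3390 for integer n.
n = 47 gives 3290 ≤ 3390, while n = 48 gives 3432 > 3390; so the answer is 3290.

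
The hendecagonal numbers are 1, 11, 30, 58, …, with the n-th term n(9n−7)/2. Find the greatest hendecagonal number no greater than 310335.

Solve n(9n−7)/2 ≤ 310335 for integer n.
n = 262 gives 307981 ≤ 310335, while n = 263 gives 310340 > 310335; so the answer is 307981.

307981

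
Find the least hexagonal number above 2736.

2850

Solve n(2n−1) > 2736 for integer n.
The largest n with value ≤ 2736 is 37 (since 2701 ≤ 2736 < 2850), so the first above is n = 38, value 2850.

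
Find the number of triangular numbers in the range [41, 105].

6

The n-th triangular number is n(n+1)/2.
Smallest index with value ≥ 41: n = 9 (giving 45).
Largest index with value ≤ 105: n = 14 (giving 105).
Indices 9 through 14: 6 terms.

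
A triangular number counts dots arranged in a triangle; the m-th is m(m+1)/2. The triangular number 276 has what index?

Set n(n+1)/2 = 276, giving n² + n − 552 = 0.
The discriminant is 1 + 8·276 = 2209, and √2209 = 47.
So n = (-1 + 47) / 2 = 46/2 = 23.

23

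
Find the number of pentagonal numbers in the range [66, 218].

The n-th pentagonal number is n(3n−1)/2.
Smallest index with value ≥ 66: n = 7 (giving 70).
Largest index with value ≤ 218: n = 12 (giving 210).
Indices 7 through 12: 6 terms.

6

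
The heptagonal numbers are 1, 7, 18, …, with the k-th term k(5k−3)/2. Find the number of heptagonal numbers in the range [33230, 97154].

The n-th heptagonal number is n(5n−3)/2.
Smallest index with value ≥ 33230: n = 116 (giving 33466).
Largest index with value ≤ 97154: n = 197 (giving 96727).
Indices 116 through 197: 82 terms.

82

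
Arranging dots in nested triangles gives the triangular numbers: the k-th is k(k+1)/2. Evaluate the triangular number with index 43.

946

43·44/2 = 1892/2 = 946.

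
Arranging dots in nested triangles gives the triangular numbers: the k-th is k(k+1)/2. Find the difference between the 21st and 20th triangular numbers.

21

Consecutive triangular numbers differ by n: T_{21} − T_{20} = 21.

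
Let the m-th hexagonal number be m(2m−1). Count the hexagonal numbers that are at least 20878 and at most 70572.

The n-th hexagonal number is n(2n−1).
Smallest index with value ≥ 20878: n = 103 (giving 21115).
Largest index with value ≤ 70572: n = 188 (giving 70500).
Indices 103 through 188: 86 terms.

86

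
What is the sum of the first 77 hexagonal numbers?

307307

Σ i(2i−1) = 2Σi² − Σi over i = 1..77.
Σi = 3003 and Σi² = 155155.
2·155155 − 1·3003 = 307307.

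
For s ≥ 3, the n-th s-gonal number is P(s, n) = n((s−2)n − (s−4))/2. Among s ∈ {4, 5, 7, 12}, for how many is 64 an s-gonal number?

2

s = 4: P(4, 8) = 64. ✓
s = 5: P(5, 6) = 51 and P(5, 7) = 70; 64 is not s-gonal.
s = 7: P(7, 5) = 55 and P(7, 6) = 81; 64 is not s-gonal.
s = 12: P(12, 4) = 64. ✓
Hits: s ∈ {4, 12} → 2.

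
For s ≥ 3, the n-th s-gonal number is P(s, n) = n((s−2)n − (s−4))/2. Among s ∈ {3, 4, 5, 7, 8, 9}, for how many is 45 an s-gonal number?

1

s = 3: P(3, 9) = 45. ✓
s = 4: P(4, 6) = 36 and P(4, 7) = 49; 45 is not s-gonal.
s = 5: P(5, 5) = 35 and P(5, 6) = 51; 45 is not s-gonal.
s = 7: P(7, 4) = 34 and P(7, 5) = 55; 45 is not s-gonal.
s = 8: P(8, 4) = 40 and P(8, 5) = 65; 45 is not s-gonal.
s = 9: P(9, 3) = 24 and P(9, 4) = 46; 45 is not s-gonal.
Hits: s ∈ {3} → 1.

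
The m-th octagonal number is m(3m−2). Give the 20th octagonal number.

1160

20·(3·20 − 2) = 20·58 = 1160.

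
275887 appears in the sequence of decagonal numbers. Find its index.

Set n(4n−3) = 275887, giving 4n² − 3n − 275887 = 0.
The discriminant is 9 + 16·275887 = 4414201, and √4414201 = 2101.
So n = (3 + 2101) / 8 = 2104/8 = 263.

263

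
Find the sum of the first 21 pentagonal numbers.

4851

Σ i(3i−1)/2 = (3Σi² − Σi) / 2 over i = 1..21.
Σi = 231 and Σi² = 3311.
(3·3311 − 1·231) / 2 = 9702/2 = 4851.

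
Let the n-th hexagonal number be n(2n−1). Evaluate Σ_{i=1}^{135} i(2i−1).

Σ i(2i−1) = 2Σi² − Σi over i = 1..135.
Σi = 9180 and Σi² = 829260.
2·829260 − 1·9180 = 1649340.

1649340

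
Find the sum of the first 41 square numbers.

23821

Σ_{i=1}^{41} i² = 41·42·83/6 = 23821.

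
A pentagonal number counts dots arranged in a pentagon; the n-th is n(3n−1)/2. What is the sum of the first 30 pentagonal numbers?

Σ i(3i−1)/2 = (3Σi² − Σi) / 2 over i = 1..30.
Σi = 465 and Σi² = 9455.
(3·9455 − 1·465) / 2 = 27900/2 = 13950.

13950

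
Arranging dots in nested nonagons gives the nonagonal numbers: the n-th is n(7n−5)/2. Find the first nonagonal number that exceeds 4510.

Solve n(7n−5)/2 > 4510 for integer n.
The largest n with value ≤ 4510 is 36 (since 4446 ≤ 4510 < 4699), so the first above is n = 37, value 4699.

4699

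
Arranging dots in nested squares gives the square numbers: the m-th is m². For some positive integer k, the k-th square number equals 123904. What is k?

We need n² = 123904, so n = √123904 = 352.
Check: 352² = 123904. ✓

352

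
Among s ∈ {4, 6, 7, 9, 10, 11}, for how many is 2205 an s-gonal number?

s = 4: P(4, 46) = 2116 and P(4, 47) = 2209; 2205 is not s-gonal.
s = 6: P(6, 33) = 2145 and P(6, 34) = 2278; 2205 is not s-gonal.
s = 7: P(7, 30) = 2205. ✓
s = 9: P(9, 25) = 2125 and P(9, 26) = 2301; 2205 is not s-gonal.
s = 10: P(10, 23) = 2047 and P(10, 24) = 2232; 2205 is not s-gonal.
s = 11: P(11, 22) = 2101 and P(11, 23) = 2300; 2205 is not s-gonal.
Hits: s ∈ {7} → 1.

1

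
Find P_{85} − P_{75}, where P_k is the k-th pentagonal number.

85·(3·85 − 1)/2 = 10795 and 75·(3·75 − 1)/2 = 8400.
Difference: 10795 − 8400 = 2395.

2395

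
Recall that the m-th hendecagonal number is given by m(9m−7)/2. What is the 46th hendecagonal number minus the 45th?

406

Consecutive hendecagonal numbers differ by 9n − 8: here 9·46 − 8 = 406.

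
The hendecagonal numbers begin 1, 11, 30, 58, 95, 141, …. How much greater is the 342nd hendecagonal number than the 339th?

342·(9·342 − 7)/2 = 525141 and 339·(9·339 − 7)/2 = 515958.
Difference: 525141 − 515958 = 9183.

9183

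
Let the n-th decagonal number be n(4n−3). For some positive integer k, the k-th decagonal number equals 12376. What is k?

56

Set n(4n−3) = 12376, giving 4n² − 3n − 12376 = 0.
The discriminant is 9 + 16·12376 = 198025, and √198025 = 445.
So n = (3 + 445) / 8 = 448/8 = 56.
Check: 56·(4·56 − 3) = 12376. ✓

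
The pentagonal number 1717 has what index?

Set n(3n−1)/2 = 1717, giving 3n² − n − 3434 = 0.
The discriminant is 1 + 24·1717 = 41209, and √41209 = 203.
So n = (1 + 203) / 6 = 204/6 = 34.

34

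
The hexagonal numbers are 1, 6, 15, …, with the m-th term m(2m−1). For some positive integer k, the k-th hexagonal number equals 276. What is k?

Set n(2n−1) = 276, giving 2n² − n − 276 = 0.
The discriminant is 1 + 8·276 = 2209, and √2209 = 47.
So n = (1 + 47) / 4 = 48/4 = 12.

12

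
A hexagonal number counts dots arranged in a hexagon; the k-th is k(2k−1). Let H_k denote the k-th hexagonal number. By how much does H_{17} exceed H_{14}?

183

17·(2·17 − 1) = 561 and 14·(2·14 − 1) = 378.
Difference: 561 − 378 = 183.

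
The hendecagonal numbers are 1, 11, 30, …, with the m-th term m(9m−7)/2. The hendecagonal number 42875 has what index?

98

Set n(9n−7)/2 = 42875, giving 9n² − 7n − 85750 = 0.
The discriminant is 49 + 72·42875 = 3087049, and √3087049 = 1757.
So n = (7 + 1757) / 18 = 1764/18 = 98.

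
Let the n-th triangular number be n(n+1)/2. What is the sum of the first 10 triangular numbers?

220

Σ i(i+1)/2 = (Σi² + Σi) / 2 over i = 1..10.
Σi = 55 and Σi² = 385.
(1·385 + 1·55) / 2 = 440/2 = 220.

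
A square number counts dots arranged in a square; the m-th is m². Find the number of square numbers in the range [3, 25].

4

The n-th square number is n².
Smallest index with value ≥ 3: n = 2 (giving 4).
Largest index with value ≤ 25: n = 5 (giving 25).
Indices 2 through 5: 4 terms.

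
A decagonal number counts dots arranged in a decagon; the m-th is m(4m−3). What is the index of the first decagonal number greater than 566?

Solve n(4n−3) > 566 for integer n.
The largest n with value ≤ 566 is 12 (since 540 ≤ 566 < 637), so the first above is n = 13, value 637.

13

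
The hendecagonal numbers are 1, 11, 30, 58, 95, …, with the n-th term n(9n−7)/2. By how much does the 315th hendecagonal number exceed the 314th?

2827

Consecutive hendecagonal numbers differ by 9n − 8: here 9·315 − 8 = 2827.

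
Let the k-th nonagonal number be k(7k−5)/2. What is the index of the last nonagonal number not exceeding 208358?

Solve n(7n−5)/2 ≤ 208358 for integer n.
n = 244 gives 207766 ≤ 208358, while n = 245 gives 209475 > 208358; so the answer is index 244.

244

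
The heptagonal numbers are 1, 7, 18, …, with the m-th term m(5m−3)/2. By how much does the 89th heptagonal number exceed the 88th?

Consecutive heptagonal numbers differ by 5n − 4: here 5·89 − 4 = 441.

441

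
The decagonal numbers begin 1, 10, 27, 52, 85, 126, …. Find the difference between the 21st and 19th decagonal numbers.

21·(4·21 − 3) = 1701 and 19·(4·19 − 3) = 1387.
Difference: 1701 − 1387 = 314.

314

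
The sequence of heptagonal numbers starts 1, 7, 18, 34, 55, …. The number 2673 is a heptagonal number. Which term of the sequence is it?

Set n(5n−3)/2 = 2673, giving 5n² − 3n − 5346 = 0.
The discriminant is 9 + 40·2673 = 106929, and √106929 = 327.
So n = (3 + 327) / 10 = 330/10 = 33.

33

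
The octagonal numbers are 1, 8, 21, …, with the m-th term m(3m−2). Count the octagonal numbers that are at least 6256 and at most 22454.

The n-th octagonal number is n(3n−2).
Smallest index with value ≥ 6256: n = 46 (giving 6256).
Largest index with value ≤ 22454: n = 86 (giving 22016).
Indices 46 through 86: 41 terms.

41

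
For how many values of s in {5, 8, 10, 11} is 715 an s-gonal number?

2

s = 5: P(5, 22) = 715. ✓
s = 8: P(8, 15) = 645 and P(8, 16) = 736; 715 is not s-gonal.
s = 10: P(10, 13) = 637 and P(10, 14) = 742; 715 is not s-gonal.
s = 11: P(11, 13) = 715. ✓
Hits: s ∈ {5, 11} → 2.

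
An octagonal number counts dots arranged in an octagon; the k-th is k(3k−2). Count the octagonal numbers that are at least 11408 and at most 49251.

67

The n-th octagonal number is n(3n−2).
Smallest index with value ≥ 11408: n = 62 (giving 11408).
Largest index with value ≤ 49251: n = 128 (giving 48896).
Indices 62 through 128: 67 terms.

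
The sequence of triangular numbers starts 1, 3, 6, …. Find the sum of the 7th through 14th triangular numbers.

Σ i(i+1)/2 = (Σi² + Σi) / 2 over i = 7..14.
Σi = 105 − 21 = 84 and Σi² = 1015 − 91 = 924.
(1·924 + 1·84) / 2 = 1008/2 = 504.

504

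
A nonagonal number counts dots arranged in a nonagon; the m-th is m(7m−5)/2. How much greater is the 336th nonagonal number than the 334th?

336·(7·336 − 5)/2 = 394296 and 334·(7·334 − 5)/2 = 389611.
Difference: 394296 − 389611 = 4685.

4685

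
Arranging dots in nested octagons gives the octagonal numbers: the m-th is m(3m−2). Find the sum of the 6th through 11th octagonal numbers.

1251

Σ i(3i−2) = 3Σi² − 2Σi over i = 6..11.
Σi = 66 − 15 = 51 and Σi² = 506 − 55 = 451.
3·451 − 2·51 = 1251.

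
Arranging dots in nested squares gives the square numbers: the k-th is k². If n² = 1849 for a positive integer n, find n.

43

We need n² = 1849, so n = √1849 = 43.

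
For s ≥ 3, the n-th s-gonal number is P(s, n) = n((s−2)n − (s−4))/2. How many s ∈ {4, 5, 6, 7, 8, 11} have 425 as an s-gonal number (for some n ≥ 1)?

s = 4: P(4, 20) = 400 and P(4, 21) = 441; 425 is not s-gonal.
s = 5: P(5, 17) = 425. ✓
s = 6: P(6, 14) = 378 and P(6, 15) = 435; 425 is not s-gonal.
s = 7: P(7, 13) = 403 and P(7, 14) = 469; 425 is not s-gonal.
s = 8: P(8, 12) = 408 and P(8, 13) = 481; 425 is not s-gonal.
s = 11: P(11, 10) = 415 and P(11, 11) = 506; 425 is not s-gonal.
Hits: s ∈ {5} → 1.

1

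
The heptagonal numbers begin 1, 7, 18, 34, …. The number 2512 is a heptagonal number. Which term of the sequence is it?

32

Set n(5n−3)/2 = 2512, giving 5n² − 3n − 5024 = 0.
The discriminant is 9 + 40·2512 = 100489, and √100489 = 317.
So n = (3 + 317) / 10 = 320/10 = 32.
Check: 32·(5·32 − 3)/2 = 2512. ✓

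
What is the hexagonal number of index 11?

231

11·(2·11 − 1) = 11·21 = 231.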